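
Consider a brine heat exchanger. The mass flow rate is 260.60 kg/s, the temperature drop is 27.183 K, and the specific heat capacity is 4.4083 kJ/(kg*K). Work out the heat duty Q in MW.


Q = mdot * cp * dT / 1000
Q = 260.60 * 4.4083 * 27.183 / 1000
Q = 31.228 MW


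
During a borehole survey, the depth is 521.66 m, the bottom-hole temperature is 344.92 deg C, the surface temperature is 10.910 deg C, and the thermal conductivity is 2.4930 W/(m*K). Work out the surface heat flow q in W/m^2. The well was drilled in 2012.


Step 1: grad = (T_d - T_surf)/d * 1000 = (344.92 - 10.91)/521.66 * 1000 = 640.2829 deg C/km
Step 2: q = k * grad / 1000 = 2.493 * 640.2829 / 1000 = 1.5962 W/m^2
q = 1.5962 W/m^2


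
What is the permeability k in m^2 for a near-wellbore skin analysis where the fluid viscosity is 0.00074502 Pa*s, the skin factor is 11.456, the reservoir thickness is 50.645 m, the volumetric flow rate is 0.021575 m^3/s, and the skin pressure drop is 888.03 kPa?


k = S*q*mu / (2*pi*dP_s*1000*hr)
k = 11.456*0.021575*0.00074502 / (2*pi*888.03*1000*50.645)
k = 6.5164e-13 m^2


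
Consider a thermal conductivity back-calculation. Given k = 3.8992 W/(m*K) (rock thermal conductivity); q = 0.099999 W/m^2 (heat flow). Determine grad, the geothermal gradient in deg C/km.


grad = q / k * 1000
grad = 0.099999 / 3.8992 * 1000
grad = 25.646 deg C/km


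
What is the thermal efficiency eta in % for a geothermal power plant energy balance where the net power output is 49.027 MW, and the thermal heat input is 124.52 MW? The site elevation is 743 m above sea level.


eta = W_net / Q_in * 100
eta = 49.027 / 124.52 * 100
eta = 39.373 %


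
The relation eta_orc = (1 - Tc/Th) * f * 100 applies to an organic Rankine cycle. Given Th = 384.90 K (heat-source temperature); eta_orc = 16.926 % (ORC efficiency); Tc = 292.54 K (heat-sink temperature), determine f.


f = (eta_orc/100) / (1 - Tc/Th)
f = (16.926/100) / (1 - 292.54/384.90)
f = 0.70537


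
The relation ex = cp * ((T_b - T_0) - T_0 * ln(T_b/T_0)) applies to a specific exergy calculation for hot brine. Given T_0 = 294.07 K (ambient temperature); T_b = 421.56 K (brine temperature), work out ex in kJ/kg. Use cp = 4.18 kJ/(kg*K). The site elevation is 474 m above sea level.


ex = cp * ((T_b - T_0) - T_0 * ln(T_b/T_0))
ex = 4.18 * ((421.56 - 294.07) - 294.07 * ln(421.56/294.07))
ex = 90.214 kJ/kg


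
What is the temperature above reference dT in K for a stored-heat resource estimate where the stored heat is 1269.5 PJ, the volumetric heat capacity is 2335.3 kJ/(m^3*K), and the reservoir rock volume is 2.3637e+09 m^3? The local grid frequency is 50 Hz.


dT = Q_s * 1e12 / (Vr * rhoc)
dT = 1269.5 * 1e12 / (2.3637e+09 * 2335.3)
dT = 229.98 K


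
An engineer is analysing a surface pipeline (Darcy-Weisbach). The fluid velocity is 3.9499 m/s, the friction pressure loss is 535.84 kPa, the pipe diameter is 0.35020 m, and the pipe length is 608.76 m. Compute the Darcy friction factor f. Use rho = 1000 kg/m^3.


f = dP*1000 / ((L/D)*(rho*vel^2/2))
f = 535.84*1000 / ((608.76/0.35020)*(1000*3.9499^2/2))
f = 0.039515


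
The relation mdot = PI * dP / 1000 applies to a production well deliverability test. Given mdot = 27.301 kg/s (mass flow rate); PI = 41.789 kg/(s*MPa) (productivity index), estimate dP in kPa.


dP = mdot * 1000 / PI
dP = 27.301 * 1000 / 41.789
dP = 653.31 kPa


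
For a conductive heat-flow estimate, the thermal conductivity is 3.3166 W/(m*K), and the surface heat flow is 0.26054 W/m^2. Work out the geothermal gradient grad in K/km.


grad = q * 1000 / k
grad = 0.26054 * 1000 / 3.3166
grad = 78.55635 deg C/km
Convert: 78.55635 deg C/km * 1.0 = 78.556 K/km
grad = 78.556 K/km


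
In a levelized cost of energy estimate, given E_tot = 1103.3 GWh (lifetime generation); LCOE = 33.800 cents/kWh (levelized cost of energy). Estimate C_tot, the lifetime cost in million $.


C_tot = LCOE / 100 * E_tot
C_tot = 33.800 / 100 * 1103.3
C_tot = 372.92 million $


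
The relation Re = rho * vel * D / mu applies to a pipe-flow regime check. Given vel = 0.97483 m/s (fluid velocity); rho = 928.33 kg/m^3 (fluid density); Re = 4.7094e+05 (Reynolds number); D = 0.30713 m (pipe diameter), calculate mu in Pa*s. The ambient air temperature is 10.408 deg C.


mu = rho * vel * D / Re
mu = 928.33 * 0.97483 * 0.30713 / 4.7094e+05
mu = 0.00059018 Pa*s


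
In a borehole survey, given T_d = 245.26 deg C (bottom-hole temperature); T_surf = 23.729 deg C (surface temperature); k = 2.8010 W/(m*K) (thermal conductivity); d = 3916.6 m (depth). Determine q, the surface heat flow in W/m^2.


Step 1: grad = (T_d - T_surf)/d * 1000 = (245.26 - 23.729)/3916.6 * 1000 = 56.56207 deg C/km
Step 2: q = k * grad / 1000 = 2.801 * 56.56207 / 1000 = 0.15843 W/m^2
q = 0.15843 W/m^2


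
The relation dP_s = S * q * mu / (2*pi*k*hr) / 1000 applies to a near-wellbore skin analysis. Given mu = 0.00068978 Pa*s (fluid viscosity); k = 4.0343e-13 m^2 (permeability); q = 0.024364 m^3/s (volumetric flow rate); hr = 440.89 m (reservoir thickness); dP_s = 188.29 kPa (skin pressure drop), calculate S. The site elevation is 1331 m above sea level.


S = dP_s * 1000 * 2*pi*k*hr / (q*mu)
S = 188.29 * 1000 * 2*pi*4.0343e-13*440.89 / (0.024364*0.00068978)
S = 12.521


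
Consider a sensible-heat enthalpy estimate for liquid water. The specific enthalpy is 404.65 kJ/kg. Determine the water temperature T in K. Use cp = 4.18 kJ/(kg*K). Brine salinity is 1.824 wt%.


T = h / cp
T = 404.65 / 4.18
T = 96.80622 deg C
Convert to K: 96.80622 + 273.15 = 369.96 K
T = 369.96 K


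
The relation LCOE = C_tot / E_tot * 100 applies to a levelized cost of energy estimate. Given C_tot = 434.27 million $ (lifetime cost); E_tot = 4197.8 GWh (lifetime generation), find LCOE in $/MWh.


LCOE = C_tot / E_tot * 100
LCOE = 434.27 / 4197.8 * 100
LCOE = 10.34518 cents/kWh
Convert: 10.34518 cents/kWh * 10.0 = 103.45 $/MWh
LCOE = 103.45 $/MWh


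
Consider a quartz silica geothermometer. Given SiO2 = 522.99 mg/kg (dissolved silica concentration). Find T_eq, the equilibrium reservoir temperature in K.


T_eq = 1309 / (5.19 - log10(SiO2)) - 273.15
T_eq = 1309 / (5.19 - log10(522.99)) - 273.15
T_eq = 256.4865 deg C
Convert to K: 256.4865 + 273.15 = 529.64 K
T_eq = 529.64 K


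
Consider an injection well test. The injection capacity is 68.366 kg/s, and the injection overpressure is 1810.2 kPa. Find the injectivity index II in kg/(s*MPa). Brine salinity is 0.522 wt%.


II = mdot * 1000 / dP
II = 68.366 * 1000 / 1810.2
II = 37.767 kg/(s*MPa)


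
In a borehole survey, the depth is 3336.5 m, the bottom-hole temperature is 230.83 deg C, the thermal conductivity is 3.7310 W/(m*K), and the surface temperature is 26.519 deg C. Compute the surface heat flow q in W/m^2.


Step 1: grad = (T_d - T_surf)/d * 1000 = (230.83 - 26.519)/3336.5 * 1000 = 61.23513 deg C/km
Step 2: q = k * grad / 1000 = 3.731 * 61.23513 / 1000 = 0.22847 W/m^2
q = 0.22847 W/m^2


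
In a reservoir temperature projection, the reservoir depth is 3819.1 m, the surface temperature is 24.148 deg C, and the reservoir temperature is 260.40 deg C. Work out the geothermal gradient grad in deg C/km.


grad = (T_res - T_surf) / d * 1000
grad = (260.40 - 24.148) / 3819.1 * 1000
grad = 61.861 deg C/km


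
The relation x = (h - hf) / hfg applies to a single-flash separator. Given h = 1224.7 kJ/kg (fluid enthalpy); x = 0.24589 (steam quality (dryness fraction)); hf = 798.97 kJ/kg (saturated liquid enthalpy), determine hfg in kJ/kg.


hfg = (h - hf) / x
hfg = (1224.7 - 798.97) / 0.24589
hfg = 1731.4 kJ/kg


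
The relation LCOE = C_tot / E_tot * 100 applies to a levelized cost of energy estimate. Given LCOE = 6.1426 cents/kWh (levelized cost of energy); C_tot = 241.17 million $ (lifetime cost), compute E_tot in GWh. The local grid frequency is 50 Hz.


E_tot = C_tot / LCOE * 100
E_tot = 241.17 / 6.1426 * 100
E_tot = 3926.2 GWh


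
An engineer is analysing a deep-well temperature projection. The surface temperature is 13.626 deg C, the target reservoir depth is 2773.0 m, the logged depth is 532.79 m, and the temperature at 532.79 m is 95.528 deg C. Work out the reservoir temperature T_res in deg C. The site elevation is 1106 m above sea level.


Step 1: grad = (T_d1 - T_surf)/d1 * 1000 = (95.528 - 13.626)/532.79 * 1000 = 153.7229 deg C/km
Step 2: T_res = T_surf + grad*d2/1000 = 13.626 + 153.7229*2773.0/1000 = 439.90 deg C
T_res = 439.90 deg C


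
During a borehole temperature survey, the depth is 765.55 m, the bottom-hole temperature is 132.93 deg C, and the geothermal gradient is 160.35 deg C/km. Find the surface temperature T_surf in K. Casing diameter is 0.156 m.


T_surf = T_d - grad * d / 1000
T_surf = 132.93 - 160.35 * 765.55 / 1000
T_surf = 10.17406 deg C
Convert to K: 10.17406 + 273.15 = 283.32 K
T_surf = 283.32 K


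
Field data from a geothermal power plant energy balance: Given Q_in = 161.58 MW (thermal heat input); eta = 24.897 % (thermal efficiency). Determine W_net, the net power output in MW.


W_net = eta / 100 * Q_in
W_net = 24.897 / 100 * 161.58
W_net = 40.229 MW


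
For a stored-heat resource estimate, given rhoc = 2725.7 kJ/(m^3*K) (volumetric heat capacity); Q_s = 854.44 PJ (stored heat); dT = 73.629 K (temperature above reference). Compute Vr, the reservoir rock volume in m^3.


Vr = Q_s * 1e12 / (rhoc * dT)
Vr = 854.44 * 1e12 / (2725.7 * 73.629)
Vr = 4.2575e+09 m^3


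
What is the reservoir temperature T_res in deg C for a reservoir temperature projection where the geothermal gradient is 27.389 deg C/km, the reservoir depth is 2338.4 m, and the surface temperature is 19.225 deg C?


T_res = T_surf + grad * d / 1000
T_res = 19.225 + 27.389 * 2338.4 / 1000
T_res = 83.271 deg C


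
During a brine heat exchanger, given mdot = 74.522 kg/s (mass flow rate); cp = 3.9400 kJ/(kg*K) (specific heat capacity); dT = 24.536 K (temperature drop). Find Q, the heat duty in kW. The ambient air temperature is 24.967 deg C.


Q = mdot * cp * dT / 1000
Q = 74.522 * 3.9400 * 24.536 / 1000
Q = 7.204179 MW
Convert: 7.204179 MW * 1000.0 = 7204.2 kW
Q = 7204.2 kW


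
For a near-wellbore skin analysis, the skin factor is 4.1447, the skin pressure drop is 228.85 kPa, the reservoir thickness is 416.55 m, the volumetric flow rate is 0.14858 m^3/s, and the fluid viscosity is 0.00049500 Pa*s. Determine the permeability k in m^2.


k = S*q*mu / (2*pi*dP_s*1000*hr)
k = 4.1447*0.14858*0.00049500 / (2*pi*228.85*1000*416.55)
k = 5.0893e-13 m^2


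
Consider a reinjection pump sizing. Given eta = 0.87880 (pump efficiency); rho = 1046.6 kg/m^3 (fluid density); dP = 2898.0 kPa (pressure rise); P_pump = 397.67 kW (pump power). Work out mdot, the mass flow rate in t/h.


mdot = P_pump * rho * eta / dP
mdot = 397.67 * 1046.6 * 0.87880 / 2898.0
mdot = 126.2104 kg/s
Convert: 126.2104 kg/s * 3.6 = 454.36 t/h
mdot = 454.36 t/h


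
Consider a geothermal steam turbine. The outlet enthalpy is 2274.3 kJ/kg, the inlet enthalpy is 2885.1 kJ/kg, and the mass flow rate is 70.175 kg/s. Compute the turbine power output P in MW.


P = mdot * (h_in - h_out) / 1000
P = 70.175 * (2885.1 - 2274.3) / 1000
P = 42.863 MW


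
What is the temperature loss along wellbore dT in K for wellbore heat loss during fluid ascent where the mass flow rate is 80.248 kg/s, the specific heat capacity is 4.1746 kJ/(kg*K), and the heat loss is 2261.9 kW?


dT = Q_loss / (mdot * cp)
dT = 2261.9 / (80.248 * 4.1746)
dT = 6.7519 K


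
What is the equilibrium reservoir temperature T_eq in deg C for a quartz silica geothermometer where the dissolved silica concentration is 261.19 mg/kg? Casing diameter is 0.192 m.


T_eq = 1309 / (5.19 - log10(SiO2)) - 273.15
T_eq = 1309 / (5.19 - log10(261.19)) - 273.15
T_eq = 198.89 deg C


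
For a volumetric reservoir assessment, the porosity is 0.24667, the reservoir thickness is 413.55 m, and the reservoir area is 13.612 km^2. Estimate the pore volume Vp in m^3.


Vp = A * 1e6 * hr * phi
Vp = 13.612 * 1e6 * 413.55 * 0.24667
Vp = 1.3886e+09 m^3


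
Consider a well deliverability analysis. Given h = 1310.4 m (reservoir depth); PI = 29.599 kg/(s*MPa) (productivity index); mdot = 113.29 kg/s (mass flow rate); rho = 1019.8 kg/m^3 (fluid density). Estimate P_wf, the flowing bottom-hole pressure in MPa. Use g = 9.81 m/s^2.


Step 1: P_i = rho*g*h/1e6 = 1019.8*9.81*1310.4/1e6 = 13.10955 MPa
Step 2: P_wf = P_i - mdot/PI = 13.10955 - 113.29/29.599 = 9.2821 MPa
P_wf = 9.2821 MPa


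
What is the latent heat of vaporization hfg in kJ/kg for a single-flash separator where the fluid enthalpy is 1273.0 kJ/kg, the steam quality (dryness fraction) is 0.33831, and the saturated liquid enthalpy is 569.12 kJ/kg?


hfg = (h - hf) / x
hfg = (1273.0 - 569.12) / 0.33831
hfg = 2080.6 kJ/kg


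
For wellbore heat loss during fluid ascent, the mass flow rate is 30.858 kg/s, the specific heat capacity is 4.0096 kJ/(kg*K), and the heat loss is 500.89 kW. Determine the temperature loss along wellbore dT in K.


dT = Q_loss / (mdot * cp)
dT = 500.89 / (30.858 * 4.0096)
dT = 4.0483 K


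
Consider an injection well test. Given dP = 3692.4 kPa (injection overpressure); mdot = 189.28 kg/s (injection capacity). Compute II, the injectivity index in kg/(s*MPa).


II = mdot * 1000 / dP
II = 189.28 * 1000 / 3692.4
II = 51.262 kg/(s*MPa)


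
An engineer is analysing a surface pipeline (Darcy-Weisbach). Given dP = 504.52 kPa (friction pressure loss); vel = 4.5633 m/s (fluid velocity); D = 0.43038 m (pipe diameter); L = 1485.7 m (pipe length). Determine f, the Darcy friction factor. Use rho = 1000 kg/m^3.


f = dP*1000 / ((L/D)*(rho*vel^2/2))
f = 504.52*1000 / ((1485.7/0.43038)*(1000*4.5633^2/2))
f = 0.014037


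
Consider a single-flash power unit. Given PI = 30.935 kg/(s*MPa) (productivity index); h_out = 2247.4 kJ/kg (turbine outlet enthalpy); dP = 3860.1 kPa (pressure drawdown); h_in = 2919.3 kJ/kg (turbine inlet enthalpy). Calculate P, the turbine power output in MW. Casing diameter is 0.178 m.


Step 1: mdot = PI * dP / 1000 = 30.935 * 3860.1 / 1000 = 119.4122 kg/s
Step 2: P = mdot*(h_in - h_out)/1000 = 119.4122*(2919.3 - 2247.4)/1000 = 80.233 MW
P = 80.233 MW


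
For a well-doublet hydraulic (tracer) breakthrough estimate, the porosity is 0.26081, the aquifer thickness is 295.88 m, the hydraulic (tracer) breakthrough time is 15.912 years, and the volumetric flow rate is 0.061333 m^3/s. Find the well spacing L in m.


L = sqrt(t_bt*365.25*86400*3*Qv / (pi*hr*phi))
L = sqrt(15.912*365.25*86400*3*0.061333 / (pi*295.88*0.26081))
L = 617.34 m


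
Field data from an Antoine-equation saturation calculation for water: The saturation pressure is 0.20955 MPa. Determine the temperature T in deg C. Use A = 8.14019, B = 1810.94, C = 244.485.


T = B / (A - log10(P_sat * 760 / 0.101325)) - C
T = 1810.94 / (8.14019 - log10(0.20955 * 760 / 0.101325)) - 244.485
T = 121.82 deg C


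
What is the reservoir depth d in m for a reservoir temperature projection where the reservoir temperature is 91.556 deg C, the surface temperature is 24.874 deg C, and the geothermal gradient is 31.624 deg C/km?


d = (T_res - T_surf) / grad * 1000
d = (91.556 - 24.874) / 31.624 * 1000
d = 2108.6 m


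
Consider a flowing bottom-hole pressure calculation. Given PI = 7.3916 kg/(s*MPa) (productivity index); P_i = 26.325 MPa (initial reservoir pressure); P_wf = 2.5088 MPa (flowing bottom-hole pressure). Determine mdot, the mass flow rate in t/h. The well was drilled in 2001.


mdot = (P_i - P_wf) * PI
mdot = (26.325 - 2.5088) * 7.3916
mdot = 176.0398 kg/s
Convert: 176.0398 kg/s * 3.6 = 633.74 t/h
mdot = 633.74 t/h


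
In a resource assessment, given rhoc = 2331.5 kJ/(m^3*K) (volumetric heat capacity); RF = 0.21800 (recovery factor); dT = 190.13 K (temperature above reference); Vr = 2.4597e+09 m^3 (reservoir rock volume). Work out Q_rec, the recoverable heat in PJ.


Step 1: Q_s = Vr*rhoc*dT/1e12 = 2.4597e+09*2331.5*190.13/1e12 = 1090.356 PJ
Step 2: Q_rec = Q_s * RF = 1090.356 * 0.218 = 237.70 PJ
Q_rec = 237.70 PJ


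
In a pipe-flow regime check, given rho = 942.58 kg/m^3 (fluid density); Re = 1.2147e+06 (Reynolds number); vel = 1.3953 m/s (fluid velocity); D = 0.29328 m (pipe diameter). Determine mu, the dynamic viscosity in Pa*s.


mu = rho * vel * D / Re
mu = 942.58 * 1.3953 * 0.29328 / 1.2147e+06
mu = 0.00031754 Pa*s


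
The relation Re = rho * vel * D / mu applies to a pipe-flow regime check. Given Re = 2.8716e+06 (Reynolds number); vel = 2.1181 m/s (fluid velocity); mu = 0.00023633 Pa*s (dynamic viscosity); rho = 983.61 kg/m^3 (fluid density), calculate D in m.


D = Re * mu / (rho * vel)
D = 2.8716e+06 * 0.00023633 / (983.61 * 2.1181)
D = 0.32574 m


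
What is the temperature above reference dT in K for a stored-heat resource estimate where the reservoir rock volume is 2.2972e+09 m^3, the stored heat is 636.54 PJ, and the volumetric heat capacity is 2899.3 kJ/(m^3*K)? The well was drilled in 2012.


dT = Q_s * 1e12 / (Vr * rhoc)
dT = 636.54 * 1e12 / (2.2972e+09 * 2899.3)
dT = 95.573 K


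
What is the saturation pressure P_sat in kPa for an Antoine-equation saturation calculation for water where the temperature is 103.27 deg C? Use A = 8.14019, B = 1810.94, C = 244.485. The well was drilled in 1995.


P_sat = 10^(A - B/(C + T)) / 760 * 0.101325
P_sat = 10^(8.14019 - 1810.94/(244.485 + 103.27)) / 760 * 0.101325
P_sat = 0.1141764 MPa
Convert: 0.1141764 MPa * 1000.0 = 114.18 kPa
P_sat = 114.18 kPa


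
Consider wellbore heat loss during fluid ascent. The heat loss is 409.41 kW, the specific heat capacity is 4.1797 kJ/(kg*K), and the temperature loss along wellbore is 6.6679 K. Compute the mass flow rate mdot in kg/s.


mdot = Q_loss / (cp * dT)
mdot = 409.41 / (4.1797 * 6.6679)
mdot = 14.690 kg/s


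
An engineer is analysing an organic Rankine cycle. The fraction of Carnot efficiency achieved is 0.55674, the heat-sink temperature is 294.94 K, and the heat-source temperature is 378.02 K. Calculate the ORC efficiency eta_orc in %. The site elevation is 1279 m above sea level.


eta_orc = (1 - Tc/Th) * f * 100
eta_orc = (1 - 294.94/378.02) * 0.55674 * 100
eta_orc = 12.236 %


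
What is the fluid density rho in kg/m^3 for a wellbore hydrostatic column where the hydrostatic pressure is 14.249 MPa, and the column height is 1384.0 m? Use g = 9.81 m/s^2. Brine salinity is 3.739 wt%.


rho = P * 1e6 / (g * h)
rho = 14.249 * 1e6 / (9.81 * 1384.0)
rho = 1049.5 kg/m^3


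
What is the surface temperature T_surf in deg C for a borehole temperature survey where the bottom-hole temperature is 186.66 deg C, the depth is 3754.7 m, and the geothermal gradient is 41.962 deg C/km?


T_surf = T_d - grad * d / 1000
T_surf = 186.66 - 41.962 * 3754.7 / 1000
T_surf = 29.105 deg C


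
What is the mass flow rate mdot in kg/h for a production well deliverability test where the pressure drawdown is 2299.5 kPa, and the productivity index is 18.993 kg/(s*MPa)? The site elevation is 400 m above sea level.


mdot = PI * dP / 1000
mdot = 18.993 * 2299.5 / 1000
mdot = 43.67440 kg/s
Convert: 43.67440 kg/s * 3600.0 = 1.5723e+05 kg/h
mdot = 1.5723e+05 kg/h


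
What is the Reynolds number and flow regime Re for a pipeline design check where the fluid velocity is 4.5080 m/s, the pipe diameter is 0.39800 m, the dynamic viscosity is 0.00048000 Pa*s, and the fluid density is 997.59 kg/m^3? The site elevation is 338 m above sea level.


Step 1: Re = rho*vel*D/mu = 997.59*4.508*0.398/0.00048 = 3.7289e+06
Step 2: Re = 3.7289e+06 > 4000, so flow is turbulent.
Re = 3.7289e+06 (turbulent)


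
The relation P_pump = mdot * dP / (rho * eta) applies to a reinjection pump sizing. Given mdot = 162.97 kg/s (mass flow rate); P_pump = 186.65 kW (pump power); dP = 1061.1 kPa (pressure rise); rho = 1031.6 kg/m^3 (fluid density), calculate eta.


eta = mdot * dP / (rho * P_pump)
eta = 162.97 * 1061.1 / (1031.6 * 186.65)
eta = 0.89810


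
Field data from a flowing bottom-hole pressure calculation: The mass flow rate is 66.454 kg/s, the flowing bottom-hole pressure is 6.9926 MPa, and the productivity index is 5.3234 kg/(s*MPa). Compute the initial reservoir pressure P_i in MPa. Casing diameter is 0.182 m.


P_i = P_wf + mdot / PI
P_i = 6.9926 + 66.454 / 5.3234
P_i = 19.476 MPa


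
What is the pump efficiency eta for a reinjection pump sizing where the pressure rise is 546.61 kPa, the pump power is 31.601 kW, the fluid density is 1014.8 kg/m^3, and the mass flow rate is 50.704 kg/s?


eta = mdot * dP / (rho * P_pump)
eta = 50.704 * 546.61 / (1014.8 * 31.601)
eta = 0.86425


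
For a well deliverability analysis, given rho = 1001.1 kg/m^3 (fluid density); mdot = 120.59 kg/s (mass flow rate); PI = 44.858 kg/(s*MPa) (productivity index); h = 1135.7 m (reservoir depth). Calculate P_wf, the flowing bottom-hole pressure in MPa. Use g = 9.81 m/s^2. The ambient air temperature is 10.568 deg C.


Step 1: P_i = rho*g*h/1e6 = 1001.1*9.81*1135.7/1e6 = 11.15347 MPa
Step 2: P_wf = P_i - mdot/PI = 11.15347 - 120.59/44.858 = 8.4652 MPa
P_wf = 8.4652 MPa


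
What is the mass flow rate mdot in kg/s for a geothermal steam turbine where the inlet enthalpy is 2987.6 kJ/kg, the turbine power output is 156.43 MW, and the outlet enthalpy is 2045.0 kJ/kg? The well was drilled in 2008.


mdot = P * 1000 / (h_in - h_out)
mdot = 156.43 * 1000 / (2987.6 - 2045.0)
mdot = 165.96 kg/s


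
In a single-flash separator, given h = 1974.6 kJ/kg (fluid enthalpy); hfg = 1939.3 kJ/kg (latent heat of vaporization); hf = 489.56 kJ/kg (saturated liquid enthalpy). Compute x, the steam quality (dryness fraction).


x = (h - hf) / hfg
x = (1974.6 - 489.56) / 1939.3
x = 0.76576


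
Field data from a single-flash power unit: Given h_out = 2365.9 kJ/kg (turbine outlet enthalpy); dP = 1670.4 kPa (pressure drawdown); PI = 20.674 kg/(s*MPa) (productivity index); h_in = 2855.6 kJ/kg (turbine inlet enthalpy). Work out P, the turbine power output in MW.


Step 1: mdot = PI * dP / 1000 = 20.674 * 1670.4 / 1000 = 34.53385 kg/s
Step 2: P = mdot*(h_in - h_out)/1000 = 34.53385*(2855.6 - 2365.9)/1000 = 16.911 MW
P = 16.911 MW


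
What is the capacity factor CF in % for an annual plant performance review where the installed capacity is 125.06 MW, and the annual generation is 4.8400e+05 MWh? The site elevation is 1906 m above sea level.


CF = E_a / (cap * 8760) * 100
CF = 4.8400e+05 / (125.06 * 8760) * 100
CF = 44.180 %


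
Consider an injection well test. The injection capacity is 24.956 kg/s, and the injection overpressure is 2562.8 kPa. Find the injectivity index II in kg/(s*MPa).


II = mdot * 1000 / dP
II = 24.956 * 1000 / 2562.8
II = 9.7378 kg/(s*MPa)


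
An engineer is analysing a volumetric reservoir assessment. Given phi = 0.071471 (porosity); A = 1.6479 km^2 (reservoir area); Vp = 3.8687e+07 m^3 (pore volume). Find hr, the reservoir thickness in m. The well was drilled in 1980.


hr = Vp / (A * 1e6 * phi)
hr = 3.8687e+07 / (1.6479 * 1e6 * 0.071471)
hr = 328.48 m


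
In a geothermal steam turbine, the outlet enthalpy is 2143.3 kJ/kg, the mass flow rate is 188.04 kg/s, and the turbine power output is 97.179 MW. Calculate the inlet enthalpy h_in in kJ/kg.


h_in = h_out + P * 1000 / mdot
h_in = 2143.3 + 97.179 * 1000 / 188.04
h_in = 2660.1 kJ/kg


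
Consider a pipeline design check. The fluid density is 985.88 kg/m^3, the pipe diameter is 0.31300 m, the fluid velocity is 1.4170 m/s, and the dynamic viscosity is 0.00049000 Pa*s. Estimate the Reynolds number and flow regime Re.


Step 1: Re = rho*vel*D/mu = 985.88*1.417*0.313/0.00049 = 8.9236e+05
Step 2: Re = 8.9236e+05 > 4000, so flow is turbulent.
Re = 8.9236e+05 (turbulent)


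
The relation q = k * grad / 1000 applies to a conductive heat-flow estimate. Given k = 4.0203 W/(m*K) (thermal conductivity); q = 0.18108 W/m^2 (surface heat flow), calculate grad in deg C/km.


grad = q * 1000 / k
grad = 0.18108 * 1000 / 4.0203
grad = 45.041 deg C/km


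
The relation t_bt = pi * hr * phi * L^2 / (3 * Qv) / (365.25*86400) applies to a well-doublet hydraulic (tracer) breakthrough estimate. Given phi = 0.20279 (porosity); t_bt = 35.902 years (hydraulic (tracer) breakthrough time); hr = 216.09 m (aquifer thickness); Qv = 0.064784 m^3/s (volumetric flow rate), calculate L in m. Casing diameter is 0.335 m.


L = sqrt(t_bt*365.25*86400*3*Qv / (pi*hr*phi))
L = sqrt(35.902*365.25*86400*3*0.064784 / (pi*216.09*0.20279))
L = 1264.7 m


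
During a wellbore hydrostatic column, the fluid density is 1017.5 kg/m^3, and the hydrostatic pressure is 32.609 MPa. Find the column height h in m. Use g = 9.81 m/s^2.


h = P * 1e6 / (g * rho)
h = 32.609 * 1e6 / (9.81 * 1017.5)
h = 3266.9 m


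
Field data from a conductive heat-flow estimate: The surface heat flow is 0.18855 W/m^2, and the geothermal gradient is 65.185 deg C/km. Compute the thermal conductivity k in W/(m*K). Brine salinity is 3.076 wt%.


k = q * 1000 / grad
k = 0.18855 * 1000 / 65.185
k = 2.8925 W/(m*K)


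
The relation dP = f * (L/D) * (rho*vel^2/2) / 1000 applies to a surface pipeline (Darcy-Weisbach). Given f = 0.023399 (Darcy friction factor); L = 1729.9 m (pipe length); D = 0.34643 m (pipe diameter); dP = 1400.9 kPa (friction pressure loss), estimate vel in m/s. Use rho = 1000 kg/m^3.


vel = sqrt(dP*1000*2*D / (f*L*rho))
vel = sqrt(1400.9*1000*2*0.34643 / (0.023399*1729.9*1000))
vel = 4.8969 m/s


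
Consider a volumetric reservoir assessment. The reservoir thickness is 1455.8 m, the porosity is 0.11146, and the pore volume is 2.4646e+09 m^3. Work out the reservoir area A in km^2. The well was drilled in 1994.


A = Vp / (1e6 * hr * phi)
A = 2.4646e+09 / (1e6 * 1455.8 * 0.11146)
A = 15.189 km^2


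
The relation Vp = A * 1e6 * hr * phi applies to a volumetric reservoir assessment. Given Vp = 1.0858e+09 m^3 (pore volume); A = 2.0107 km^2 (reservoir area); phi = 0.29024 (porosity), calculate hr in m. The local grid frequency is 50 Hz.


hr = Vp / (A * 1e6 * phi)
hr = 1.0858e+09 / (2.0107 * 1e6 * 0.29024)
hr = 1860.6 m


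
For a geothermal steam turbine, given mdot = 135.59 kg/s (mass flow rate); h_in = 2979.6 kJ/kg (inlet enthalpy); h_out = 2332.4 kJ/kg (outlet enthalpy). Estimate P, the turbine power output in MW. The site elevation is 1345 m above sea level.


P = mdot * (h_in - h_out) / 1000
P = 135.59 * (2979.6 - 2332.4) / 1000
P = 87.754 MW


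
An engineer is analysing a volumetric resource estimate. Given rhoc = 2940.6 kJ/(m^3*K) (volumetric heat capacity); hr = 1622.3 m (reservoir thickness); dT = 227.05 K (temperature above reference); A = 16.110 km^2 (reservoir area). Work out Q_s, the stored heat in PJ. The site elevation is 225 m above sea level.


Step 1: Vr = A*1e6*hr = 16.11*1e6*1622.3 = 2.613525e+10 m^3
Step 2: Q_s = Vr*rhoc*dT/1e12 = 2.613525e+10*2940.6*227.05/1e12 = 17450 PJ
Q_s = 17450 PJ


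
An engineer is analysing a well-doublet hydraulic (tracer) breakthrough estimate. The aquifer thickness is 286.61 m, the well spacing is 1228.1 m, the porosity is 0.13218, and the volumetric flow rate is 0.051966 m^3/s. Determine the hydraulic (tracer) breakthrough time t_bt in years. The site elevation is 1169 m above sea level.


t_bt = pi * hr * phi * L^2 / (3 * Qv) / (365.25*86400)
t_bt = pi * 286.61 * 0.13218 * 1228.1^2 / (3 * 0.051966) / (365.25*86400)
t_bt = 36.486 years


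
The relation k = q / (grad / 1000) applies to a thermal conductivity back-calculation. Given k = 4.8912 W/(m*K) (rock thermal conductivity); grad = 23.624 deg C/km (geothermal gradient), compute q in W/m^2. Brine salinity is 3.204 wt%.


q = k * grad / 1000
q = 4.8912 * 23.624 / 1000
q = 0.11555 W/m^2


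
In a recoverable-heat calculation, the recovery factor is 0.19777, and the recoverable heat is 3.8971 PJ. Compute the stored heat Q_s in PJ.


Q_s = Q_rec / RF
Q_s = 3.8971 / 0.19777
Q_s = 19.705 PJ


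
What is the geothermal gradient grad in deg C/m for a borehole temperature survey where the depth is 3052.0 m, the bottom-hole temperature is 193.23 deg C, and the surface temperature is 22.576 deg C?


grad = (T_d - T_surf) / d * 1000
grad = (193.23 - 22.576) / 3052.0 * 1000
grad = 55.91547 deg C/km
Convert: 55.91547 deg C/km * 0.001 = 0.055915 deg C/m
grad = 0.055915 deg C/m


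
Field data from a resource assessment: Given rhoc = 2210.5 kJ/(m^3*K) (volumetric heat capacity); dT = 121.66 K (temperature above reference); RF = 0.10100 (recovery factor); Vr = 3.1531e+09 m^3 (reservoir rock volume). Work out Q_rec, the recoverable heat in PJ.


Step 1: Q_s = Vr*rhoc*dT/1e12 = 3.1531e+09*2210.5*121.66/1e12 = 847.9614 PJ
Step 2: Q_rec = Q_s * RF = 847.9614 * 0.101 = 85.644 PJ
Q_rec = 85.644 PJ


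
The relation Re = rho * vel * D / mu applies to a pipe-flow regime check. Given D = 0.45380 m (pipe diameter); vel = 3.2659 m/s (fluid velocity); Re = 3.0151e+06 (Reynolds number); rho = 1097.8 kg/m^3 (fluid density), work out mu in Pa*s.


mu = rho * vel * D / Re
mu = 1097.8 * 3.2659 * 0.45380 / 3.0151e+06
mu = 0.00053962 Pa*s


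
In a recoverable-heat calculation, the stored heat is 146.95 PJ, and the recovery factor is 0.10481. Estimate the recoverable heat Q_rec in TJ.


Q_rec = Q_s * RF
Q_rec = 146.95 * 0.10481
Q_rec = 15.40183 PJ
Convert: 15.40183 PJ * 1000.0 = 15402 TJ
Q_rec = 15402 TJ


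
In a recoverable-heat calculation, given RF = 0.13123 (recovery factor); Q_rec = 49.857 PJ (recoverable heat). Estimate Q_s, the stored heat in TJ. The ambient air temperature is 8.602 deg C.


Q_s = Q_rec / RF
Q_s = 49.857 / 0.13123
Q_s = 379.9207 PJ
Convert: 379.9207 PJ * 1000.0 = 3.7992e+05 TJ
Q_s = 3.7992e+05 TJ


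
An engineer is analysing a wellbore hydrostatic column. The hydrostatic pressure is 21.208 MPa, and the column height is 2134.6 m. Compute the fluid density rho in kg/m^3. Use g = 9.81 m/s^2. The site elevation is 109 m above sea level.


rho = P * 1e6 / (g * h)
rho = 21.208 * 1e6 / (9.81 * 2134.6)
rho = 1012.8 kg/m^3


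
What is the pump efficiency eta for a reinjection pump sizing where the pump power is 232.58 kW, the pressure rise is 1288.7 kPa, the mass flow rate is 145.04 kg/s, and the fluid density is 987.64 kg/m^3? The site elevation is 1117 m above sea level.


eta = mdot * dP / (rho * P_pump)
eta = 145.04 * 1288.7 / (987.64 * 232.58)
eta = 0.81371


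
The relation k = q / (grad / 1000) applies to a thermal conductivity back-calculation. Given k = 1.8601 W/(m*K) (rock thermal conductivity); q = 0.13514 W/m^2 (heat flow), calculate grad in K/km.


grad = q / k * 1000
grad = 0.13514 / 1.8601 * 1000
grad = 72.65201 deg C/km
Convert: 72.65201 deg C/km * 1.0 = 72.652 K/km
grad = 72.652 K/km


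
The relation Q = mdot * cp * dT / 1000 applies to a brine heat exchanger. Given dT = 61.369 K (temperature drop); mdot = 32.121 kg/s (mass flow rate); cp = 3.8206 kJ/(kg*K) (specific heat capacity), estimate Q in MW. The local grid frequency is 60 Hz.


Q = mdot * cp * dT / 1000
Q = 32.121 * 3.8206 * 61.369 / 1000
Q = 7.5313 MW


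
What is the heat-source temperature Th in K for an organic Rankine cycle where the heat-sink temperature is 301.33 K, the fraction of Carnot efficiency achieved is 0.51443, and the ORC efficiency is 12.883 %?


Th = Tc / (1 - (eta_orc/100)/f)
Th = 301.33 / (1 - (12.883/100)/0.51443)
Th = 402.01 K


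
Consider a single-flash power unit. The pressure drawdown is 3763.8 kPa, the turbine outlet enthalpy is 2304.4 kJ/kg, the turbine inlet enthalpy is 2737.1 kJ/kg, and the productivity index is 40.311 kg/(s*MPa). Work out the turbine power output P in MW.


Step 1: mdot = PI * dP / 1000 = 40.311 * 3763.8 / 1000 = 151.7225 kg/s
Step 2: P = mdot*(h_in - h_out)/1000 = 151.7225*(2737.1 - 2304.4)/1000 = 65.650 MW
P = 65.650 MW


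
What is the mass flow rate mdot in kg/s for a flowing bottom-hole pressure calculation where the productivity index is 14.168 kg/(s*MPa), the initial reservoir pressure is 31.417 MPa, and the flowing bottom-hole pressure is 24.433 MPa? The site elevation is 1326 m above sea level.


mdot = (P_i - P_wf) * PI
mdot = (31.417 - 24.433) * 14.168
mdot = 98.949 kg/s


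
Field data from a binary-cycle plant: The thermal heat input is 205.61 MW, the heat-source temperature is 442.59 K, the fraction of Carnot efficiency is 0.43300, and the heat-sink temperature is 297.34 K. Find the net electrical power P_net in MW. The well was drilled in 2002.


Step 1: eta = (1 - Tc/Th)*f = (1 - 297.34/442.59)*0.433 = 0.1421027
Step 2: P_net = eta * Q_in = 0.1421027 * 205.61 = 29.218 MW
P_net = 29.218 MW


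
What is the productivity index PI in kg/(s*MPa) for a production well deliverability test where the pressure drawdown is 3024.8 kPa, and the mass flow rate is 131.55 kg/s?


PI = mdot * 1000 / dP
PI = 131.55 * 1000 / 3024.8
PI = 43.490 kg/(s*MPa)


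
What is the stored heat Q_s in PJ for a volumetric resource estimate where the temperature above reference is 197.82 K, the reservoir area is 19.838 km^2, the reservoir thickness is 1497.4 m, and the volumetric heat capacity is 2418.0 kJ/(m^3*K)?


Step 1: Vr = A*1e6*hr = 19.838*1e6*1497.4 = 2.970542e+10 m^3
Step 2: Q_s = Vr*rhoc*dT/1e12 = 2.970542e+10*2418.0*197.82/1e12 = 14209 PJ
Q_s = 14209 PJ


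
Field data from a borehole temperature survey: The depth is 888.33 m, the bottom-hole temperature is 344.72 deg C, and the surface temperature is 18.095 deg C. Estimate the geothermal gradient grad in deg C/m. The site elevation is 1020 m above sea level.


grad = (T_d - T_surf) / d * 1000
grad = (344.72 - 18.095) / 888.33 * 1000
grad = 367.6843 deg C/km
Convert: 367.6843 deg C/km * 0.001 = 0.36768 deg C/m
grad = 0.36768 deg C/m


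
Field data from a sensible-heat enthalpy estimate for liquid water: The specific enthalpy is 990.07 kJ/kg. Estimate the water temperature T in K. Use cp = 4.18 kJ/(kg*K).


T = h / cp
T = 990.07 / 4.18
T = 236.8589 deg C
Convert to K: 236.8589 + 273.15 = 510.01 K
T = 510.01 K


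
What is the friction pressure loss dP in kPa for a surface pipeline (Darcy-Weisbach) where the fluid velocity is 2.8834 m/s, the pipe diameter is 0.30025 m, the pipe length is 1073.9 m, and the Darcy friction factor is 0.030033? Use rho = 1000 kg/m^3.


dP = f * (L/D) * (rho*vel^2/2) / 1000
dP = 0.030033 * (1073.9/0.30025) * (1000*2.8834^2/2) / 1000
dP = 446.54 kPa


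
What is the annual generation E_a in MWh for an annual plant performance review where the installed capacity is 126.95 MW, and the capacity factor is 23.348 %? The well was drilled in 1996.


E_a = CF / 100 * cap * 8760
E_a = 23.348 / 100 * 126.95 * 8760
E_a = 2.5965e+05 MWh


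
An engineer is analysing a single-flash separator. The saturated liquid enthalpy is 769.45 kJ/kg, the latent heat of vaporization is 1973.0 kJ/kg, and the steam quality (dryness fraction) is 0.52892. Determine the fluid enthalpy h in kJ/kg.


h = hf + x * hfg
h = 769.45 + 0.52892 * 1973.0
h = 1813.0 kJ/kg


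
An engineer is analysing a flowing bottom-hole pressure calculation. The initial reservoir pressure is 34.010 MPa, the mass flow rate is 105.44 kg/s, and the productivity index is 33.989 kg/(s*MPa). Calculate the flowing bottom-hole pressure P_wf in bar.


P_wf = P_i - mdot / PI
P_wf = 34.010 - 105.44 / 33.989
P_wf = 30.90782 MPa
Convert: 30.90782 MPa * 10.0 = 309.08 bar
P_wf = 309.08 bar


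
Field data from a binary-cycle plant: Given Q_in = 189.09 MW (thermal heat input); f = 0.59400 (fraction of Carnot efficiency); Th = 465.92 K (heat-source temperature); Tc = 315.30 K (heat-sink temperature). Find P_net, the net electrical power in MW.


Step 1: eta = (1 - Tc/Th)*f = (1 - 315.3/465.92)*0.594 = 0.1920250
Step 2: P_net = eta * Q_in = 0.1920250 * 189.09 = 36.310 MW
P_net = 36.310 MW


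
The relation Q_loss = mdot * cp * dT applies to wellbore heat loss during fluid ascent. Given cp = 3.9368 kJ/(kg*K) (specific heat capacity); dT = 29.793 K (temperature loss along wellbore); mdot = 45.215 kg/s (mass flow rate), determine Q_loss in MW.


Q_loss = mdot * cp * dT
Q_loss = 45.215 * 3.9368 * 29.793
Q_loss = 5303.226 kW
Convert: 5303.226 kW * 0.001 = 5.3032 MW
Q_loss = 5.3032 MW


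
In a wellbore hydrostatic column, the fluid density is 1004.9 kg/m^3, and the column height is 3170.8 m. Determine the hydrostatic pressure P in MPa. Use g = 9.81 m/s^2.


P = rho * g * h / 1e6
P = 1004.9 * 9.81 * 3170.8 / 1e6
P = 31.258 MPa


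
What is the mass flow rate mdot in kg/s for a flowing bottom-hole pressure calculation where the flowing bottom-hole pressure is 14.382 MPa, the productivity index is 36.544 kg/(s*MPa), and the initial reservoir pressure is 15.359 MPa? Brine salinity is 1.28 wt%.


mdot = (P_i - P_wf) * PI
mdot = (15.359 - 14.382) * 36.544
mdot = 35.703 kg/s


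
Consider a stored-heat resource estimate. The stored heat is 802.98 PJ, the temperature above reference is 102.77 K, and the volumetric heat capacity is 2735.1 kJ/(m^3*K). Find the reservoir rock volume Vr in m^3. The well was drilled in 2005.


Vr = Q_s * 1e12 / (rhoc * dT)
Vr = 802.98 * 1e12 / (2735.1 * 102.77)
Vr = 2.8567e+09 m^3


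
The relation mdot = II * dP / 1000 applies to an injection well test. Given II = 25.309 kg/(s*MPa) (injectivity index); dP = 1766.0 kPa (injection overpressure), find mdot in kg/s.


mdot = II * dP / 1000
mdot = 25.309 * 1766.0 / 1000
mdot = 44.696 kg/s


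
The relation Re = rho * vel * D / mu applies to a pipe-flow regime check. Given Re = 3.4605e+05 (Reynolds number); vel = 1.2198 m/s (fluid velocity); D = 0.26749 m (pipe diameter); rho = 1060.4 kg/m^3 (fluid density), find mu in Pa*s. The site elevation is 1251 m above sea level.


mu = rho * vel * D / Re
mu = 1060.4 * 1.2198 * 0.26749 / 3.4605e+05
mu = 0.00099983 Pa*s


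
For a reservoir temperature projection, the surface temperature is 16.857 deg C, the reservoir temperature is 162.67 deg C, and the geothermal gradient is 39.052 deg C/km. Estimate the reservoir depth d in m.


d = (T_res - T_surf) / grad * 1000
d = (162.67 - 16.857) / 39.052 * 1000
d = 3733.8 m


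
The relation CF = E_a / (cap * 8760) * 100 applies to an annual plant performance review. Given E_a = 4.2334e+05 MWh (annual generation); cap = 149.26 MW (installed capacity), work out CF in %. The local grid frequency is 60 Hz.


CF = E_a / (cap * 8760) * 100
CF = 4.2334e+05 / (149.26 * 8760) * 100
CF = 32.377 %


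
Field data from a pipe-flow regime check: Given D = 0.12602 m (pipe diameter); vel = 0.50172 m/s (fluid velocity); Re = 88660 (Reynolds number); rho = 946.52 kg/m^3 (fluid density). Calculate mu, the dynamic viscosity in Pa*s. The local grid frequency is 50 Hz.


mu = rho * vel * D / Re
mu = 946.52 * 0.50172 * 0.12602 / 88660
mu = 0.00067500 Pa*s


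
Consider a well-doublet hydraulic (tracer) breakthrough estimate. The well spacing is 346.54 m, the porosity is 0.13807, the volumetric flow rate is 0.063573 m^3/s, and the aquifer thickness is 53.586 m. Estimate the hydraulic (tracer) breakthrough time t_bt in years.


t_bt = pi * hr * phi * L^2 / (3 * Qv) / (365.25*86400)
t_bt = pi * 53.586 * 0.13807 * 346.54^2 / (3 * 0.063573) / (365.25*86400)
t_bt = 0.46378 years


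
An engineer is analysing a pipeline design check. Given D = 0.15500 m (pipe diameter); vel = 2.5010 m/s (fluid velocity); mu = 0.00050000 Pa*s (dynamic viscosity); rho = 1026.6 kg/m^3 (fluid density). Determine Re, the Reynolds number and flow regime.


Step 1: Re = rho*vel*D/mu = 1026.6*2.501*0.155/0.0005 = 7.9593e+05
Step 2: Re = 7.9593e+05 > 4000, so flow is turbulent.
Re = 7.9593e+05 (turbulent)


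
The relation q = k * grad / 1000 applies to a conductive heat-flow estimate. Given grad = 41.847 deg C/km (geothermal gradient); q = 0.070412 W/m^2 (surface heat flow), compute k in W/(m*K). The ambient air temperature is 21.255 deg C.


k = q * 1000 / grad
k = 0.070412 * 1000 / 41.847
k = 1.6826 W/(m*K)


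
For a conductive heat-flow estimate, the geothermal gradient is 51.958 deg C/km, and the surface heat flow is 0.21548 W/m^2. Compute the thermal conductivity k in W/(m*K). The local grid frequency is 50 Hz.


k = q * 1000 / grad
k = 0.21548 * 1000 / 51.958
k = 4.1472 W/(m*K)
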